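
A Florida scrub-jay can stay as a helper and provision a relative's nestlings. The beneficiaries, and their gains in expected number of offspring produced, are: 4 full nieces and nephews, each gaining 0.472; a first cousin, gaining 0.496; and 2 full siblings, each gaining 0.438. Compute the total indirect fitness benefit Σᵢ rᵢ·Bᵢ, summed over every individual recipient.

r to a full niece or nephew = 0.25 (full aunt/uncle↔niece/nephew: two paths of length 3 through the shared grandparent pair: r = 2·(1/2)^3 = 1/4).
r to a first cousin = 0.125 (first cousins share one grandparent pair — two paths of length 4: r = 2·(1/2)^4 = 1/8).
r to a full sibling = 1/2 (full sibs share both parents — two paths of length 2: r = 2·(1/2)^2 = 1/2).
Summing one r·B term per recipient: 4·0.25·0.472 + 1·0.125·0.496 + 2·0.5·0.438 = 0.972.

0.972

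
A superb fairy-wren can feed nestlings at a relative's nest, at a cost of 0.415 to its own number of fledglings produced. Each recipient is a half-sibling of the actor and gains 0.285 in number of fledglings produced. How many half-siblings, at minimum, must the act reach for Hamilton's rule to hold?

r to a half-sibling = 1/4 (half-sibs share one parent — one path of length 2: r = (1/2)^2 = 1/4).
Hamilton's rule: n·r·B > C  ⇒  n > C/(r·B) = 0.415/(0.25·0.285) = 5.825.
The smallest integer exceeding 5.825 is 6.

6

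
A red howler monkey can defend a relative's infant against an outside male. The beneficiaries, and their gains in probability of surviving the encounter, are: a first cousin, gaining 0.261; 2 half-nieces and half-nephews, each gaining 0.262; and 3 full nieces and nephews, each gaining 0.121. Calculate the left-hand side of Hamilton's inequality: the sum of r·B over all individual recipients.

r to a first cousin = 1/8 (first cousins share one grandparent pair — two paths of length 4: r = 2·(1/2)^4 = 1/8).
r to a half-niece or half-nephew = 0.125 (half-aunt/uncle↔niece/nephew: one path of length 3: r = (1/2)^3 = 1/8).
r to a full niece or nephew = 0.25 (full aunt/uncle↔niece/nephew: two paths of length 3 through the shared grandparent pair: r = 2·(1/2)^3 = 1/4).
Summing one r·B term per recipient: 1·0.125·0.261 + 2·0.125·0.262 + 3·0.25·0.121 = 0.188875.

0.188875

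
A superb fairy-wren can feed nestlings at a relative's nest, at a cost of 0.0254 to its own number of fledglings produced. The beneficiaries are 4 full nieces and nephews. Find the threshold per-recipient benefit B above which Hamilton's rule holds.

r to a full niece or nephew = 1/4 (full aunt/uncle↔niece/nephew: two paths of length 3 through the shared grandparent pair: r = 2·(1/2)^3 = 1/4).
Hamilton's rule with n recipients of equal r: n·r·B > C, so B > C/(n·r) = 0.0254/(4·0.25) = 0.0254.

0.0254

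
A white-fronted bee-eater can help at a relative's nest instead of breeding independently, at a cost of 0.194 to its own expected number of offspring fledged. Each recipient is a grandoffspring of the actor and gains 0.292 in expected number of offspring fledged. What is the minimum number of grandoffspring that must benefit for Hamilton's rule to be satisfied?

3

r to a grandoffspring = 0.25 (two parent–offspring links: r = (1/2)^2 = 1/4).
Hamilton's rule: n·r·B > C  ⇒  n > C/(r·B) = 0.194/(0.25·0.292) = 2.658.
The smallest integer exceeding 2.658 is 3.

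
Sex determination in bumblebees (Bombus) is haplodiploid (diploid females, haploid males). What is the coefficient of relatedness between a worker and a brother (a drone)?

0.25

Her haploid brother carries none of their father's genes and a random half of their mother's genome; that half matches the maternal half of her own genome with probability 1/2: r = 1/2 · 1/2 = 1/4.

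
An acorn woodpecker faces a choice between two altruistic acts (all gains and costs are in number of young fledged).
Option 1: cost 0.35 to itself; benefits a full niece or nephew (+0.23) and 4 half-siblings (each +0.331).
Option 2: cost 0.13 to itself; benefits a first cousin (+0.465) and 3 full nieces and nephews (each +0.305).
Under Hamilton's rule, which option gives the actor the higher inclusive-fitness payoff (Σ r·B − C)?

Option 1: r to a full niece or nephew = 0.25.
Option 1: r to a half-sibling = 0.25.
Option 1: Σ r·B − C = (1·0.25·0.23 + 4·0.25·0.331) − 0.35 = 0.0385.
Option 2: r to a first cousin = 0.125.
Option 2: r to a full niece or nephew = 0.25.
Option 2: Σ r·B − C = (1·0.125·0.465 + 3·0.25·0.305) − 0.13 = 0.156875.
Option 2 has the higher net inclusive-fitness payoff.

Option 2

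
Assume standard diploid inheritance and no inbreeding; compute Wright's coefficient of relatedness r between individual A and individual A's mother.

Each parent–offspring link contributes a factor of 1/2, and independent paths through distinct common ancestors add.
One parent–offspring link: r = (1/2)^1 = 1/2.

0.5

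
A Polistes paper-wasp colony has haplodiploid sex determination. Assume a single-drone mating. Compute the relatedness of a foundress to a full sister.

Haplodiploid full sisters inherit their father's entire haploid genome identically (contributing 1/2) and on average half of their mother's contribution (1/2 · 1/2 = 1/4); r = 1/2 + 1/4 = 3/4.

0.75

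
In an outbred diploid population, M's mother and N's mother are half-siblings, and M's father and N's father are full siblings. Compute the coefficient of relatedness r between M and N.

With two independent routes of shared ancestry, r is the sum of the two contributions.
M and N are related in two ways: half first cousins through their mothers (r = 1/16) and first cousins through their fathers (r = 1/8).
r = 1/16 + 1/8 = 3/16 = 0.1875.

0.1875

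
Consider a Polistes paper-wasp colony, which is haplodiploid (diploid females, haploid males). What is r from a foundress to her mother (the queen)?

One meiotic link between diploid queen and diploid daughter: r = 1/2.

0.5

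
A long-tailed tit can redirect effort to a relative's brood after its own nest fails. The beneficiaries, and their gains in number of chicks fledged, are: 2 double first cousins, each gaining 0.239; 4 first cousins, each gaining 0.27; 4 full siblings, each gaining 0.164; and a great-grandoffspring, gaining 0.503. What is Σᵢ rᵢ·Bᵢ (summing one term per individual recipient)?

0.645375

r to a double first cousin = 1/4 (double first cousins share both grandparent pairs — four paths of length 4: r = 4·(1/2)^4 = 1/4).
r to a first cousin = 0.125 (first cousins share one grandparent pair — two paths of length 4: r = 2·(1/2)^4 = 1/8).
r to a full sibling = 0.5 (full sibs share both parents — two paths of length 2: r = 2·(1/2)^2 = 1/2).
r to a great-grandoffspring = 0.125 (three parent–offspring links: r = (1/2)^3 = 1/8).
Summing one r·B term per recipient: 2·0.25·0.239 + 4·0.125·0.27 + 4·0.5·0.164 + 1·0.125·0.503 = 0.645375.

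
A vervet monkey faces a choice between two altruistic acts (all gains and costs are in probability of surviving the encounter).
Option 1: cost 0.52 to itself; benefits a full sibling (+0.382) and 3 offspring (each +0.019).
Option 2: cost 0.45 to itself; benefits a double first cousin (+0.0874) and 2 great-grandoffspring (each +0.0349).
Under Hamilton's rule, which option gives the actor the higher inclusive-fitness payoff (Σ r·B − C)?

Option 1: r to a full sibling = 0.5.
Option 1: r to an offspring = 0.5.
Option 1: Σ r·B − C = (1·0.5·0.382 + 3·0.5·0.019) − 0.52 = -0.3005.
Option 2: r to a double first cousin = 0.25.
Option 2: r to a great-grandoffspring = 0.125.
Option 2: Σ r·B − C = (1·0.25·0.0874 + 2·0.125·0.0349) − 0.45 = -0.419425.
Option 1 has the higher net inclusive-fitness payoff.

Option 1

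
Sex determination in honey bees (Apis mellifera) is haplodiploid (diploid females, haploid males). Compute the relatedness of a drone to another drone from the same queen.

0.5

Haploid brothers each carry a random half of the queen's diploid genome, so on average they share half: r = 1/2.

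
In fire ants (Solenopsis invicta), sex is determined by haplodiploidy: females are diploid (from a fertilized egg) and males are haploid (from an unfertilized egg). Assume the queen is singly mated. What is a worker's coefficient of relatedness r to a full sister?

0.75

Haplodiploid full sisters inherit their father's entire haploid genome identically (contributing 1/2) and on average half of their mother's contribution (1/2 · 1/2 = 1/4); r = 1/2 + 1/4 = 3/4.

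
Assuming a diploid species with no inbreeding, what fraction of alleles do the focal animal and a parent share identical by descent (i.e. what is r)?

Each parent–offspring link contributes a factor of 1/2, and independent paths through distinct common ancestors add.
One parent–offspring link: r = (1/2)^1 = 1/2.

0.5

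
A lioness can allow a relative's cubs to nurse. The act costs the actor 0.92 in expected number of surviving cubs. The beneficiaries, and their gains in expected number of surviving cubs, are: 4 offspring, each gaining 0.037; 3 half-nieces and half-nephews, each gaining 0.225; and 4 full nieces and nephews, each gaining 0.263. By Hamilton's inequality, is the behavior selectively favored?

No

Hamilton's rule: the trait is favored when the sum of r·B over every recipient exceeds the actor's cost C.
r to an offspring = 1/2 (one parent–offspring link: r = (1/2)^1 = 1/2).
r to a half-niece or half-nephew = 0.125 (half-aunt/uncle↔niece/nephew: one path of length 3: r = (1/2)^3 = 1/8).
r to a full niece or nephew = 1/4 (full aunt/uncle↔niece/nephew: two paths of length 3 through the shared grandparent pair: r = 2·(1/2)^3 = 1/4).
Summing one r·B term per recipient: 4·0.5·0.037 + 3·0.125·0.225 + 4·0.25·0.263 = 0.421375.
0.421375 < 0.92: the indirect benefit is less than the cost.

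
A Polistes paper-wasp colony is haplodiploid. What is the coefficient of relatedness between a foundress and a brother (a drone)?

0.25

Her haploid brother carries none of their father's genes and a random half of their mother's genome; that half matches the maternal half of her own genome with probability 1/2: r = 1/2 · 1/2 = 1/4.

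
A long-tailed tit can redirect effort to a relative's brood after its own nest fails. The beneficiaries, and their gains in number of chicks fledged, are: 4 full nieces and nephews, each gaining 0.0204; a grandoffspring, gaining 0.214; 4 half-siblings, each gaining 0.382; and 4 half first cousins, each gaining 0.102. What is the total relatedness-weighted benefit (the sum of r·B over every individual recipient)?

0.4814

r to a full niece or nephew = 0.25 (full aunt/uncle↔niece/nephew: two paths of length 3 through the shared grandparent pair: r = 2·(1/2)^3 = 1/4).
r to a grandoffspring = 0.25 (two parent–offspring links: r = (1/2)^2 = 1/4).
r to a half-sibling = 0.25 (half-sibs share one parent — one path of length 2: r = (1/2)^2 = 1/4).
r to a half first cousin = 0.0625 (half first cousins share one grandparent — one path of length 4: r = (1/2)^4 = 1/16).
Summing one r·B term per recipient: 4·0.25·0.0204 + 1·0.25·0.214 + 4·0.25·0.382 + 4·0.0625·0.102 = 0.4814.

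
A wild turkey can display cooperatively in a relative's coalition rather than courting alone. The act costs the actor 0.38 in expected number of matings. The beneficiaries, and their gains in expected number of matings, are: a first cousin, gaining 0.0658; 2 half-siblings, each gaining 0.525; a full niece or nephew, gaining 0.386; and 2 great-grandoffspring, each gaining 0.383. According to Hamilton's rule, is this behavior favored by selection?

Yes

Hamilton's rule: the trait is favored when the sum of r·B over every recipient exceeds the actor's cost C.
r to a first cousin = 1/8 (first cousins share one grandparent pair — two paths of length 4: r = 2·(1/2)^4 = 1/8).
r to a half-sibling = 0.25 (half-sibs share one parent — one path of length 2: r = (1/2)^2 = 1/4).
r to a full niece or nephew = 0.25 (full aunt/uncle↔niece/nephew: two paths of length 3 through the shared grandparent pair: r = 2·(1/2)^3 = 1/4).
r to a great-grandoffspring = 0.125 (three parent–offspring links: r = (1/2)^3 = 1/8).
Summing one r·B term per recipient: 1·0.125·0.0658 + 2·0.25·0.525 + 1·0.25·0.386 + 2·0.125·0.383 = 0.462975.
0.462975 > 0.38: the indirect benefit exceeds the cost.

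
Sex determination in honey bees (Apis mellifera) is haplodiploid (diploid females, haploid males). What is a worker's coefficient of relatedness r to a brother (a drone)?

Her haploid brother carries none of their father's genes and a random half of their mother's genome; that half matches the maternal half of her own genome with probability 1/2: r = 1/2 · 1/2 = 1/4.

0.25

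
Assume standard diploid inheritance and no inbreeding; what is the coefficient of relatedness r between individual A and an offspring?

0.5

One parent–offspring link: r = (1/2)^1 = 1/2.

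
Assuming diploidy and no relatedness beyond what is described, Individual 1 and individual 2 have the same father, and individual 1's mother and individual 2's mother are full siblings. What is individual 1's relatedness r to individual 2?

With two independent routes of shared ancestry, r is the sum of the two contributions.
Individual 1 and individual 2 are related in two ways: half-sibs through their shared father (r = 1/4) and first cousins through their mothers (r = 1/8).
r = 1/4 + 1/8 = 3/8 = 0.375.

0.375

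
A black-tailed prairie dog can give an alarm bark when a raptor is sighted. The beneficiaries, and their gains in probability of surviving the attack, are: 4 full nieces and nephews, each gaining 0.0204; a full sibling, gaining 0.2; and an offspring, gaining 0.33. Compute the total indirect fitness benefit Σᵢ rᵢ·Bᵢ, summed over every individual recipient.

r to a full niece or nephew = 1/4 (full aunt/uncle↔niece/nephew: two paths of length 3 through the shared grandparent pair: r = 2·(1/2)^3 = 1/4).
r to a full sibling = 1/2 (full sibs share both parents — two paths of length 2: r = 2·(1/2)^2 = 1/2).
r to an offspring = 1/2 (one parent–offspring link: r = (1/2)^1 = 1/2).
Summing one r·B term per recipient: 4·0.25·0.0204 + 1·0.5·0.2 + 1·0.5·0.33 = 0.2854.

0.2854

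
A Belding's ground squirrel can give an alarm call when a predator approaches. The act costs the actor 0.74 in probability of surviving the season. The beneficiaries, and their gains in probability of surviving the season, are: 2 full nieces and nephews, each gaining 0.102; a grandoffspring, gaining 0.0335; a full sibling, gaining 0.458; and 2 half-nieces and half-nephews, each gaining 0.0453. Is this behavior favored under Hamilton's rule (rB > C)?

Hamilton's rule: the trait is favored when the sum of r·B over every recipient exceeds the actor's cost C.
r to a full niece or nephew = 1/4 (full aunt/uncle↔niece/nephew: two paths of length 3 through the shared grandparent pair: r = 2·(1/2)^3 = 1/4).
r to a grandoffspring = 0.25 (two parent–offspring links: r = (1/2)^2 = 1/4).
r to a full sibling = 1/2 (full sibs share both parents — two paths of length 2: r = 2·(1/2)^2 = 1/2).
r to a half-niece or half-nephew = 0.125 (half-aunt/uncle↔niece/nephew: one path of length 3: r = (1/2)^3 = 1/8).
Summing one r·B term per recipient: 2·0.25·0.102 + 1·0.25·0.0335 + 1·0.5·0.458 + 2·0.125·0.0453 = 0.2997.
0.2997 < 0.74: the indirect benefit is less than the cost.

No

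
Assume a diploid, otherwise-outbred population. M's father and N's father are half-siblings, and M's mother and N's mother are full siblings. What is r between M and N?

With two independent routes of shared ancestry, r is the sum of the two contributions.
M and N are related in two ways: half first cousins through their fathers (r = 1/16) and first cousins through their mothers (r = 1/8).
r = 1/16 + 1/8 = 3/16 = 0.1875.

0.1875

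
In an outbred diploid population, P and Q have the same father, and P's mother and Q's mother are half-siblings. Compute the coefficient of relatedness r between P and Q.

0.3125

Independent pedigree routes through distinct common ancestors add.
P and Q are related in two ways: half-sibs through their shared father (r = 1/4) and half first cousins through their mothers (r = 1/16).
r = 1/4 + 1/16 = 0.3125.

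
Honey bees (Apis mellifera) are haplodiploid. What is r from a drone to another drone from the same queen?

Haploid brothers each carry a random half of the queen's diploid genome, so on average they share half: r = 1/2.

0.5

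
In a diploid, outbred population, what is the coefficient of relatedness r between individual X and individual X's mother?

0.5

Each parent–offspring link contributes a factor of 1/2, and independent paths through distinct common ancestors add.
One parent–offspring link: r = (1/2)^1 = 1/2.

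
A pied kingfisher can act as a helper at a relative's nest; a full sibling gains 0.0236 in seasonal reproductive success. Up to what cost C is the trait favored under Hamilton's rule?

r to a full sibling = 1/2 (full sibs share both parents — two paths of length 2: r = 2·(1/2)^2 = 1/2).
Hamilton's rule: n·r·B > C, so the trait is favored while C < n·r·B = 1·0.5·0.0236 = 0.0118.

0.0118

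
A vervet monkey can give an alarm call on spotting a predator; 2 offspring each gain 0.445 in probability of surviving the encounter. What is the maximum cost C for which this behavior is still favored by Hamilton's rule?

r to an offspring = 1/2 (one parent–offspring link: r = (1/2)^1 = 1/2).
Hamilton's rule: n·r·B > C, so the trait is favored while C < n·r·B = 2·0.5·0.445 = 0.445.

0.445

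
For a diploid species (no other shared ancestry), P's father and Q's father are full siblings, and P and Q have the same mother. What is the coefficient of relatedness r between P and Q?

0.375

With two independent routes of shared ancestry, r is the sum of the two contributions.
P and Q are related in two ways: first cousins through their fathers (r = 1/8) and half-sibs through their shared mother (r = 1/4).
r = 1/8 + 1/4 = 0.375.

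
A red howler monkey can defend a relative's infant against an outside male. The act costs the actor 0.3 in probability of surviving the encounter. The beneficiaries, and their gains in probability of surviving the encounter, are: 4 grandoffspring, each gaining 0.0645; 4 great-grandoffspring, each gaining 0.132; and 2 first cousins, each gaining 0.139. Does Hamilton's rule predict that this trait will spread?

No

Hamilton's rule: the trait is favored when the sum of r·B over every recipient exceeds the actor's cost C.
r to a grandoffspring = 1/4 (two parent–offspring links: r = (1/2)^2 = 1/4).
r to a great-grandoffspring = 0.125 (three parent–offspring links: r = (1/2)^3 = 1/8).
r to a first cousin = 0.125 (first cousins share one grandparent pair — two paths of length 4: r = 2·(1/2)^4 = 1/8).
Summing one r·B term per recipient: 4·0.25·0.0645 + 4·0.125·0.132 + 2·0.125·0.139 = 0.16525.
0.16525 < 0.3: the indirect benefit is less than the cost.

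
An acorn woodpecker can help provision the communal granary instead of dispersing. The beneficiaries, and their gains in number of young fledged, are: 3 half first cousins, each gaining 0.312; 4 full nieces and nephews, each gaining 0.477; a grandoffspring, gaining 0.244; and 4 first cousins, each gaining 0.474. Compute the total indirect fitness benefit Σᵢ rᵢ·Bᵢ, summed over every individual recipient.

0.8335

r to a half first cousin = 0.0625 (half first cousins share one grandparent — one path of length 4: r = (1/2)^4 = 1/16).
r to a full niece or nephew = 0.25 (full aunt/uncle↔niece/nephew: two paths of length 3 through the shared grandparent pair: r = 2·(1/2)^3 = 1/4).
r to a grandoffspring = 1/4 (two parent–offspring links: r = (1/2)^2 = 1/4).
r to a first cousin = 0.125 (first cousins share one grandparent pair — two paths of length 4: r = 2·(1/2)^4 = 1/8).
Summing one r·B term per recipient: 3·0.0625·0.312 + 4·0.25·0.477 + 1·0.25·0.244 + 4·0.125·0.474 = 0.8335.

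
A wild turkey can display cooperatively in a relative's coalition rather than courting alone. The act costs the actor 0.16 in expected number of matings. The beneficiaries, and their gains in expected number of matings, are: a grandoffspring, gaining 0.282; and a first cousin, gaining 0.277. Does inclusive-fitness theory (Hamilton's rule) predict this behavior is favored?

Hamilton's rule: the trait is favored when the sum of r·B over every recipient exceeds the actor's cost C.
r to a grandoffspring = 0.25 (two parent–offspring links: r = (1/2)^2 = 1/4).
r to a first cousin = 0.125 (first cousins share one grandparent pair — two paths of length 4: r = 2·(1/2)^4 = 1/8).
Summing one r·B term per recipient: 1·0.25·0.282 + 1·0.125·0.277 = 0.105125.
0.105125 < 0.16: the indirect benefit is less than the cost.

No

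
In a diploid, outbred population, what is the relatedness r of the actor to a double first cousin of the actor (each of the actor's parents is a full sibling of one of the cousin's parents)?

Each parent–offspring link contributes a factor of 1/2, and independent paths through distinct common ancestors add.
Double first cousins share both grandparent pairs — four paths of length 4: r = 4·(1/2)^4 = 1/4.

0.25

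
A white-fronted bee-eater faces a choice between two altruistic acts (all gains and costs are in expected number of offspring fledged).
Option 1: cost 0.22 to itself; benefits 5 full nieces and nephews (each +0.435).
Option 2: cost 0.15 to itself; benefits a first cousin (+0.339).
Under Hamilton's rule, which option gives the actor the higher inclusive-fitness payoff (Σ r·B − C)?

Option 1: r to a full niece or nephew = 0.25.
Option 1: Σ r·B − C = (5·0.25·0.435) − 0.22 = 0.32375.
Option 2: r to a first cousin = 0.125.
Option 2: Σ r·B − C = (1·0.125·0.339) − 0.15 = -0.107625.
Option 1 has the higher net inclusive-fitness payoff.

Option 1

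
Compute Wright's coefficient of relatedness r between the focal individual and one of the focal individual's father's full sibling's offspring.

Each parent–offspring link contributes a factor of 1/2, and independent paths through distinct common ancestors add.
First cousins share one grandparent pair — two paths of length 4: r = 2·(1/2)^4 = 1/8.

0.125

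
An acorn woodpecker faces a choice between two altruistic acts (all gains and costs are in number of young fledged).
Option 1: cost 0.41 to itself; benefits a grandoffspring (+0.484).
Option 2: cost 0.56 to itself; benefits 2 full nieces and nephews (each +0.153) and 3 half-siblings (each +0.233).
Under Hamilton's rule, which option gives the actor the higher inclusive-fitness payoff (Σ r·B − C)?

Option 1

Option 1: r to a grandoffspring = 0.25.
Option 1: Σ r·B − C = (1·0.25·0.484) − 0.41 = -0.289.
Option 2: r to a full niece or nephew = 0.25.
Option 2: r to a half-sibling = 0.25.
Option 2: Σ r·B − C = (2·0.25·0.153 + 3·0.25·0.233) − 0.56 = -0.30875.
Option 1 has the higher net inclusive-fitness payoff.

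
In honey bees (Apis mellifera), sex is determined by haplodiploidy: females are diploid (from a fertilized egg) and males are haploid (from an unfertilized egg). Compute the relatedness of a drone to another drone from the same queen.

0.5

Haploid brothers each carry a random half of the queen's diploid genome, so on average they share half: r = 1/2.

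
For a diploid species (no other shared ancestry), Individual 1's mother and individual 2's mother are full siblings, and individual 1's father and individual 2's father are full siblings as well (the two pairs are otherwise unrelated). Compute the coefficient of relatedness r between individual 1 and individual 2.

Relatedness sums over independent paths through distinct common ancestors.
Individual 1 and individual 2 are related in two ways: first cousins through their mothers (r = 1/8) and first cousins through their fathers (r = 1/8) — i.e. double first cousins.
r = 1/8 + 1/8 = 0.25.

0.25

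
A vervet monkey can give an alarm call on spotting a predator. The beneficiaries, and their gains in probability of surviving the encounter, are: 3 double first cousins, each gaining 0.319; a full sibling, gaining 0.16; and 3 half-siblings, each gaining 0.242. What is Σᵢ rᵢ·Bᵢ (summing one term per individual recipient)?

r to a double first cousin = 0.25 (double first cousins share both grandparent pairs — four paths of length 4: r = 4·(1/2)^4 = 1/4).
r to a full sibling = 0.5 (full sibs share both parents — two paths of length 2: r = 2·(1/2)^2 = 1/2).
r to a half-sibling = 1/4 (half-sibs share one parent — one path of length 2: r = (1/2)^2 = 1/4).
Summing one r·B term per recipient: 3·0.25·0.319 + 1·0.5·0.16 + 3·0.25·0.242 = 0.50075.

0.50075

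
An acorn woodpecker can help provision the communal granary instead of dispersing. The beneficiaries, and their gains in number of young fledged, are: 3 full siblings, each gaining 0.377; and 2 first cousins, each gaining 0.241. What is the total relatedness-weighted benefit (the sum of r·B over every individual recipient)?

0.62575

r to a full sibling = 1/2 (full sibs share both parents — two paths of length 2: r = 2·(1/2)^2 = 1/2).
r to a first cousin = 0.125 (first cousins share one grandparent pair — two paths of length 4: r = 2·(1/2)^4 = 1/8).
Summing one r·B term per recipient: 3·0.5·0.377 + 2·0.125·0.241 = 0.62575.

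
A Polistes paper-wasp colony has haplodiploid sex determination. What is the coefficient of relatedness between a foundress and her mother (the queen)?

0.5

One meiotic link between diploid queen and diploid daughter: r = 1/2.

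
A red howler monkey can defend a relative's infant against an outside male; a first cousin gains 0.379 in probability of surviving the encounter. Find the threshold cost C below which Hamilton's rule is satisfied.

0.047375

r to a first cousin = 1/8 (first cousins share one grandparent pair — two paths of length 4: r = 2·(1/2)^4 = 1/8).
Hamilton's rule: n·r·B > C, so the trait is favored while C < n·r·B = 1·0.125·0.379 = 0.047375.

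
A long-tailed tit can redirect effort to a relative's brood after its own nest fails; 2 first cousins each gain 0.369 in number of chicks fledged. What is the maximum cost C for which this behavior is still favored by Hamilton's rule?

0.09225

r to a first cousin = 1/8 (first cousins share one grandparent pair — two paths of length 4: r = 2·(1/2)^4 = 1/8).
Hamilton's rule: n·r·B > C, so the trait is favored while C < n·r·B = 2·0.125·0.369 = 0.09225.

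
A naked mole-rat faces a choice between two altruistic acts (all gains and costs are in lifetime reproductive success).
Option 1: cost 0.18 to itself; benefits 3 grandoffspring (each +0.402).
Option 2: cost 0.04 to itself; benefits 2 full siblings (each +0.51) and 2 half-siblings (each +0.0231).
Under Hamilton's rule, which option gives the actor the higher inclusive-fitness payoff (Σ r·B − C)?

Option 2

Option 1: r to a grandoffspring = 0.25.
Option 1: Σ r·B − C = (3·0.25·0.402) − 0.18 = 0.1215.
Option 2: r to a full sibling = 0.5.
Option 2: r to a half-sibling = 0.25.
Option 2: Σ r·B − C = (2·0.5·0.51 + 2·0.25·0.0231) − 0.04 = 0.48155.
Option 2 has the higher net inclusive-fitness payoff.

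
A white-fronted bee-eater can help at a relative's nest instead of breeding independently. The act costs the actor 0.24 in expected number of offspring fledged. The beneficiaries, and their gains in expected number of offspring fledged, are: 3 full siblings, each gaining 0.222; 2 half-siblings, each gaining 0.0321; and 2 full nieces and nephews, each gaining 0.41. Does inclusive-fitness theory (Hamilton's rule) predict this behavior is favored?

Yes

Hamilton's rule: the trait is favored when the sum of r·B over every recipient exceeds the actor's cost C.
r to a full sibling = 0.5 (full sibs share both parents — two paths of length 2: r = 2·(1/2)^2 = 1/2).
r to a half-sibling = 1/4 (half-sibs share one parent — one path of length 2: r = (1/2)^2 = 1/4).
r to a full niece or nephew = 1/4 (full aunt/uncle↔niece/nephew: two paths of length 3 through the shared grandparent pair: r = 2·(1/2)^3 = 1/4).
Summing one r·B term per recipient: 3·0.5·0.222 + 2·0.25·0.0321 + 2·0.25·0.41 = 0.55405.
0.55405 > 0.24: the indirect benefit exceeds the cost.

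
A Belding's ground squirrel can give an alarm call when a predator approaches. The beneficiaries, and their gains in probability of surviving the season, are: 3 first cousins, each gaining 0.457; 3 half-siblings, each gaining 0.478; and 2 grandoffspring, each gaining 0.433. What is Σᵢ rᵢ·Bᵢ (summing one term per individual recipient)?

r to a first cousin = 1/8 (first cousins share one grandparent pair — two paths of length 4: r = 2·(1/2)^4 = 1/8).
r to a half-sibling = 1/4 (half-sibs share one parent — one path of length 2: r = (1/2)^2 = 1/4).
r to a grandoffspring = 0.25 (two parent–offspring links: r = (1/2)^2 = 1/4).
Summing one r·B term per recipient: 3·0.125·0.457 + 3·0.25·0.478 + 2·0.25·0.433 = 0.746375.

0.746375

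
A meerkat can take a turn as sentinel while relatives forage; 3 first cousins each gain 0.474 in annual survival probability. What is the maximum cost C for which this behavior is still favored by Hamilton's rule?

r to a first cousin = 0.125 (first cousins share one grandparent pair — two paths of length 4: r = 2·(1/2)^4 = 1/8).
Hamilton's rule: n·r·B > C, so the trait is favored while C < n·r·B = 3·0.125·0.474 = 0.17775.

0.17775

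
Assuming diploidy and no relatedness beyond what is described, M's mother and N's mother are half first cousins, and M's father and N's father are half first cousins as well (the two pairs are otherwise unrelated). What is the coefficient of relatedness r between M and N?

Independent pedigree routes through distinct common ancestors add.
M and N are related in two ways: half second cousins through their mothers (r = 1/64) and half second cousins through their fathers (r = 1/64).
r = 1/64 + 1/64 = 0.03125.

0.03125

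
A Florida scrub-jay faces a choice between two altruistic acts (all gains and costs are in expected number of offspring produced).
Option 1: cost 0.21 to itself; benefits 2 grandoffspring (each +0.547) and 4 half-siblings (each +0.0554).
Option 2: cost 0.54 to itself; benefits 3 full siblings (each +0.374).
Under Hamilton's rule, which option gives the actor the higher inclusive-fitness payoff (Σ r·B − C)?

Option 1

Option 1: r to a grandoffspring = 0.25.
Option 1: r to a half-sibling = 0.25.
Option 1: Σ r·B − C = (2·0.25·0.547 + 4·0.25·0.0554) − 0.21 = 0.1189.
Option 2: r to a full sibling = 0.5.
Option 2: Σ r·B − C = (3·0.5·0.374) − 0.54 = 0.021.
Option 1 has the higher net inclusive-fitness payoff.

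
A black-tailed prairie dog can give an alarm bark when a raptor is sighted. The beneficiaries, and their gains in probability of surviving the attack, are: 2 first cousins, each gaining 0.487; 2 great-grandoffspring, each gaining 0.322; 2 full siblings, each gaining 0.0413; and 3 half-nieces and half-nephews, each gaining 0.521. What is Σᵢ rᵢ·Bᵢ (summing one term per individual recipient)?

r to a first cousin = 1/8 (first cousins share one grandparent pair — two paths of length 4: r = 2·(1/2)^4 = 1/8).
r to a great-grandoffspring = 1/8 (three parent–offspring links: r = (1/2)^3 = 1/8).
r to a full sibling = 0.5 (full sibs share both parents — two paths of length 2: r = 2·(1/2)^2 = 1/2).
r to a half-niece or half-nephew = 0.125 (half-aunt/uncle↔niece/nephew: one path of length 3: r = (1/2)^3 = 1/8).
Summing one r·B term per recipient: 2·0.125·0.487 + 2·0.125·0.322 + 2·0.5·0.0413 + 3·0.125·0.521 = 0.438925.

0.438925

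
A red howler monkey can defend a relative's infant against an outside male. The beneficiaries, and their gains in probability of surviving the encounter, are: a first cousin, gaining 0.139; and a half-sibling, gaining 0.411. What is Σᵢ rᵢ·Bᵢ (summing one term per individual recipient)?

0.120125

r to a first cousin = 0.125 (first cousins share one grandparent pair — two paths of length 4: r = 2·(1/2)^4 = 1/8).
r to a half-sibling = 0.25 (half-sibs share one parent — one path of length 2: r = (1/2)^2 = 1/4).
Summing one r·B term per recipient: 1·0.125·0.139 + 1·0.25·0.411 = 0.120125.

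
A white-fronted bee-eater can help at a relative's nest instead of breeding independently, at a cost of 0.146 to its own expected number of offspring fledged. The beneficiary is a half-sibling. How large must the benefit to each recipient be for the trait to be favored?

r to a half-sibling = 0.25 (half-sibs share one parent — one path of length 2: r = (1/2)^2 = 1/4).
Hamilton's rule with n recipients of equal r: n·r·B > C, so B > C/(n·r) = 0.146/(1·0.25) = 0.584.

0.584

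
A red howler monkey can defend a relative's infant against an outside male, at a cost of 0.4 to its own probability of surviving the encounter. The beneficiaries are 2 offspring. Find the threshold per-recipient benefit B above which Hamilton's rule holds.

0.4

r to an offspring = 1/2 (one parent–offspring link: r = (1/2)^1 = 1/2).
Hamilton's rule with n recipients of equal r: n·r·B > C, so B > C/(n·r) = 0.4/(2·0.5) = 0.4.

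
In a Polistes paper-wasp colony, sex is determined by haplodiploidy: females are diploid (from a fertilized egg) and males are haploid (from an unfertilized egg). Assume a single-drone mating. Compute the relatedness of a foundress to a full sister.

0.75

Haplodiploid full sisters inherit their father's entire haploid genome identically (contributing 1/2) and on average half of their mother's contribution (1/2 · 1/2 = 1/4); r = 1/2 + 1/4 = 3/4.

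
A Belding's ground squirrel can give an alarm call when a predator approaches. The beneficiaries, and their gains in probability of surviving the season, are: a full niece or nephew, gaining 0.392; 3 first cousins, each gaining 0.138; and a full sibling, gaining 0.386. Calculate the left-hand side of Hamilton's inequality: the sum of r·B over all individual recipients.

0.34275

r to a full niece or nephew = 1/4 (full aunt/uncle↔niece/nephew: two paths of length 3 through the shared grandparent pair: r = 2·(1/2)^3 = 1/4).
r to a first cousin = 1/8 (first cousins share one grandparent pair — two paths of length 4: r = 2·(1/2)^4 = 1/8).
r to a full sibling = 0.5 (full sibs share both parents — two paths of length 2: r = 2·(1/2)^2 = 1/2).
Summing one r·B term per recipient: 1·0.25·0.392 + 3·0.125·0.138 + 1·0.5·0.386 = 0.34275.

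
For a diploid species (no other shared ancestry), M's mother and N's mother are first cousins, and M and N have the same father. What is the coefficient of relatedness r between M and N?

Independent pedigree routes through distinct common ancestors add.
M and N are related in two ways: second cousins through their mothers (r = 1/32) and half-sibs through their shared father (r = 1/4).
r = 1/32 + 1/4 = 9/32 = 0.28125.

0.28125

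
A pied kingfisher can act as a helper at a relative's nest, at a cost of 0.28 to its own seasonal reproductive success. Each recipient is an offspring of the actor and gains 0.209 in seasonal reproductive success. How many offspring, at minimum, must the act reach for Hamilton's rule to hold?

3

r to an offspring = 1/2 (one parent–offspring link: r = (1/2)^1 = 1/2).
Hamilton's rule: n·r·B > C  ⇒  n > C/(r·B) = 0.28/(0.5·0.209) = 2.679.
The smallest integer exceeding 2.679 is 3.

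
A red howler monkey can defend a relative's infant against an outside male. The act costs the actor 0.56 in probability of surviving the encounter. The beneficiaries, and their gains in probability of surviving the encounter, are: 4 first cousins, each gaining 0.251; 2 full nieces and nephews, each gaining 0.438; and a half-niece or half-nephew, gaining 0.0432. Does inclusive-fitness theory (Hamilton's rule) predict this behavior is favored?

No

Hamilton's rule: the trait is favored when the sum of r·B over every recipient exceeds the actor's cost C.
r to a first cousin = 0.125 (first cousins share one grandparent pair — two paths of length 4: r = 2·(1/2)^4 = 1/8).
r to a full niece or nephew = 0.25 (full aunt/uncle↔niece/nephew: two paths of length 3 through the shared grandparent pair: r = 2·(1/2)^3 = 1/4).
r to a half-niece or half-nephew = 1/8 (half-aunt/uncle↔niece/nephew: one path of length 3: r = (1/2)^3 = 1/8).
Summing one r·B term per recipient: 4·0.125·0.251 + 2·0.25·0.438 + 1·0.125·0.0432 = 0.3499.
0.3499 < 0.56: the indirect benefit is less than the cost.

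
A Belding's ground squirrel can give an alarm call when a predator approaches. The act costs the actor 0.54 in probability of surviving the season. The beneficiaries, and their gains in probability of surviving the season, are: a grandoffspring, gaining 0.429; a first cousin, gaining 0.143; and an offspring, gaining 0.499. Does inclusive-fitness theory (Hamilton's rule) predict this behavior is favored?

Hamilton's rule: the trait is favored when the sum of r·B over every recipient exceeds the actor's cost C.
r to a grandoffspring = 1/4 (two parent–offspring links: r = (1/2)^2 = 1/4).
r to a first cousin = 1/8 (first cousins share one grandparent pair — two paths of length 4: r = 2·(1/2)^4 = 1/8).
r to an offspring = 1/2 (one parent–offspring link: r = (1/2)^1 = 1/2).
Summing one r·B term per recipient: 1·0.25·0.429 + 1·0.125·0.143 + 1·0.5·0.499 = 0.374625.
0.374625 < 0.54: the indirect benefit is less than the cost.

No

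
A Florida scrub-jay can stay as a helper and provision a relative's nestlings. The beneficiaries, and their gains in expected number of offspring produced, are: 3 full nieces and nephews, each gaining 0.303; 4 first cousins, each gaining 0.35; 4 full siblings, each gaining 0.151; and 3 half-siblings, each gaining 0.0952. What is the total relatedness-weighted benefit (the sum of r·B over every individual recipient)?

0.77565

r to a full niece or nephew = 1/4 (full aunt/uncle↔niece/nephew: two paths of length 3 through the shared grandparent pair: r = 2·(1/2)^3 = 1/4).
r to a first cousin = 0.125 (first cousins share one grandparent pair — two paths of length 4: r = 2·(1/2)^4 = 1/8).
r to a full sibling = 1/2 (full sibs share both parents — two paths of length 2: r = 2·(1/2)^2 = 1/2).
r to a half-sibling = 1/4 (half-sibs share one parent — one path of length 2: r = (1/2)^2 = 1/4).
Summing one r·B term per recipient: 3·0.25·0.303 + 4·0.125·0.35 + 4·0.5·0.151 + 3·0.25·0.0952 = 0.77565.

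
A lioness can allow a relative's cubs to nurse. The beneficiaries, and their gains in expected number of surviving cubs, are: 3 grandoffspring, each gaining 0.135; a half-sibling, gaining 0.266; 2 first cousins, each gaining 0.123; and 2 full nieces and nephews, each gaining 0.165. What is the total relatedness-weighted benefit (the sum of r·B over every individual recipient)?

0.281

r to a grandoffspring = 0.25 (two parent–offspring links: r = (1/2)^2 = 1/4).
r to a half-sibling = 0.25 (half-sibs share one parent — one path of length 2: r = (1/2)^2 = 1/4).
r to a first cousin = 1/8 (first cousins share one grandparent pair — two paths of length 4: r = 2·(1/2)^4 = 1/8).
r to a full niece or nephew = 1/4 (full aunt/uncle↔niece/nephew: two paths of length 3 through the shared grandparent pair: r = 2·(1/2)^3 = 1/4).
Summing one r·B term per recipient: 3·0.25·0.135 + 1·0.25·0.266 + 2·0.125·0.123 + 2·0.25·0.165 = 0.281.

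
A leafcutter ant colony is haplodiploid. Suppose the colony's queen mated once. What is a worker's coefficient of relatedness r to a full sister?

Haplodiploid full sisters inherit their father's entire haploid genome identically (contributing 1/2) and on average half of their mother's contribution (1/2 · 1/2 = 1/4); r = 1/2 + 1/4 = 3/4.

0.75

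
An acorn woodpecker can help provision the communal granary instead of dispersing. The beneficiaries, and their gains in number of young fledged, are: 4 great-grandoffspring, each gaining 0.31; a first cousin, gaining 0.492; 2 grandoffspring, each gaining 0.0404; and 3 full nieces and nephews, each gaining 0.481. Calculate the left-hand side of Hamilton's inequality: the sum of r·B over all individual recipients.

r to a great-grandoffspring = 1/8 (three parent–offspring links: r = (1/2)^3 = 1/8).
r to a first cousin = 0.125 (first cousins share one grandparent pair — two paths of length 4: r = 2·(1/2)^4 = 1/8).
r to a grandoffspring = 0.25 (two parent–offspring links: r = (1/2)^2 = 1/4).
r to a full niece or nephew = 1/4 (full aunt/uncle↔niece/nephew: two paths of length 3 through the shared grandparent pair: r = 2·(1/2)^3 = 1/4).
Summing one r·B term per recipient: 4·0.125·0.31 + 1·0.125·0.492 + 2·0.25·0.0404 + 3·0.25·0.481 = 0.59745.

0.59745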